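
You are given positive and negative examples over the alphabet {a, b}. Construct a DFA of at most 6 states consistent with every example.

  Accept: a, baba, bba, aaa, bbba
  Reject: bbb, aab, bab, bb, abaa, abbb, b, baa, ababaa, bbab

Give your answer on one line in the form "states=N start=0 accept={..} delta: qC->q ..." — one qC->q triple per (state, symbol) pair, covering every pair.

states=4 start=0 accept={0,3} delta: 0a->0 0b->1 1a->1 1b->2 2a->3 2b->2 3a->1 3b->1

Grow the machine one transition at a time. Run the examples from 0; the earliest place one falls off (shortest prefix, ties alphabetical) gets sent to the lowest-numbered state that keeps every Accept/Reject pair distinguishable — a pair clashes when both reach the same state with identical unread suffix — and to a fresh state only if none does.
a: 0a undefined. 0a->0: ok.
b: 0b undefined. 0b->0: no, a/bbb meet in 0. Open state 1: 0b->1.
ba: 1a undefined. 1a->0: no, a/abaa meet in 0. 1a->1: ok.
bb: 1b undefined. 1b->0: no, a/bab meet in 0. 1b->1: no, baba/bbb meet in 1. Open state 2: 1b->2.
bba: 2a undefined. 2a->0: no, a/ababaa meet in 0. 2a->1: no, baba/aab meet in 1. 2a->2: no, baba/bab meet in 2. Open state 3: 2a->3.
bbb: 2b undefined. 2b->0: no, a/bbb meet in 0. 2b->1: no, bbba/bbb meet in 1. 2b->2: ok.
bbab: 3b undefined. 3b->0: no, a/bbab meet in 0. 3b->1: ok.
ababaa: 3a undefined. 3a->0: no, a/ababaa meet in 0. 3a->1: ok.
All examples now run through 4 states with every (state, symbol) defined. Accept strings end in {0,3}, Reject strings end in {1,2}; accept={0,3}.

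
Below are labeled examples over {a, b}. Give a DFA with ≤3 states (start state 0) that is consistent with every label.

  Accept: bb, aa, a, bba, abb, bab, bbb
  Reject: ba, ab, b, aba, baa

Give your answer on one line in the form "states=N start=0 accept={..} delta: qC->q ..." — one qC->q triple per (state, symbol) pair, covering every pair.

states=3 start=0 accept={0,2} delta: 0a->0 0b->1 1a->1 1b->2 2a->0 2b->0

Grow the machine one transition at a time. Run the examples from 0; the earliest place one falls off (shortest prefix, ties alphabetical) gets sent to the lowest-numbered state that keeps every Accept/Reject pair distinguishable — a pair clashes when both reach the same state with identical unread suffix — and to a fresh state only if none does.
a: 0a undefined. 0a->0: ok.
b: 0b undefined. 0b->0: no, bb/ba meet in 0. Open state 1: 0b->1.
ba: 1a undefined. 1a->0: no, aa/ba meet in 0. 1a->1: ok.
bb: 1b undefined. 1b->0: no, bbb/ba meet in 1. 1b->1: no, bb/ba meet in 1. Open state 2: 1b->2.
bba: 2a undefined. 2a->0: ok.
bbb: 2b undefined. 2b->0: ok.
All examples now run through 3 states with every (state, symbol) defined. Accept strings end in {0,2}, Reject strings end in {1}; accept={0,2}.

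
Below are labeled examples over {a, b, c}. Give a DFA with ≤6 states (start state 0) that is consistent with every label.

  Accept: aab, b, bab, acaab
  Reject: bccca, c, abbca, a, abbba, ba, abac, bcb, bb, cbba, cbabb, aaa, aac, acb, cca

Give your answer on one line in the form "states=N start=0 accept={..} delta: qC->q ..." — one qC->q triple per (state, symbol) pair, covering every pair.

State merging on the prefix tree: take the shortest (then alphabetical) example prefix whose next move is undefined and point that move at state 0, else 1, else 2, ...; a target is out if some Accept/Reject pair would then sit in one state with the same input left (inseparable). If every existing state is out, open a new one.
a: 0a undefined. 0a->0: ok.
b: 0b undefined. 0b->0: no, aab/a meet in 0. Open state 1: 0b->1.
c: 0c undefined. 0c->0: no, aab/acb meet in 1. 0c->1: no, aab/c meet in 1. Open state 2: 0c->2.
ba: 1a undefined. 1a->0: ok.
bb: 1b undefined. 1b->0: ok.
bc: 1c undefined. 1c->0: no, aab/bcb meet in 1. 1c->1: ok.
cb: 2b undefined. 2b->0: ok.
cc: 2c undefined. 2c->0: ok.
aca: 2a undefined. 2a->0: ok.
All examples now run through 3 states with every (state, symbol) defined. Accept strings end in {1}, Reject strings end in {0,2}; accept={1}.

states=3 start=0 accept={1} delta: 0a->0 0b->1 0c->2 1a->0 1b->0 1c->1 2a->0 2b->0 2c->0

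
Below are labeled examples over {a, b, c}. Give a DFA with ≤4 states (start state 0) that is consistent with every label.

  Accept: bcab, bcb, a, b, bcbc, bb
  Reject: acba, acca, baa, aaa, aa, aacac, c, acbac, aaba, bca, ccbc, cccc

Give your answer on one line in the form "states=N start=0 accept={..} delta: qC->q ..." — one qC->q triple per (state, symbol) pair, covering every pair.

State merging on the prefix tree: take the shortest (then alphabetical) example prefix whose next move is undefined and point that move at state 0, else 1, else 2, ...; a target is out if some Accept/Reject pair would then sit in one state with the same input left (inseparable). If every existing state is out, open a new one.
a: 0a undefined. 0a->0: no, a/aaa meet in 0. Open state 1: 0a->1.
b: 0b undefined. 0b->0: ok.
c: 0c undefined. 0c->0: no, bcb/c meet in 0. 0c->1: no, a/c meet in 1. Open state 2: 0c->2.
aa: 1a undefined. 1a->0: no, a/aaa meet in 1. 1a->1: no, a/baa meet in 1. 1a->2: ok.
ac: 1c undefined. 1c->0: no, a/acba meet in 1. 1c->1: ok.
cc: 2c undefined. 2c->0: no, a/aacac meet in 1. 2c->1: no, a/aacac meet in 1. 2c->2: no, bcbc/ccbc meet in 2 with "bc" left. Open state 3: 2c->3.
aaa: 2a undefined. 2a->0: no, bcab/aaa meet in 0. 2a->1: no, a/aaa meet in 1. 2a->2: ok.
aab: 2b undefined. 2b->0: no, a/aaba meet in 1. 2b->1: ok.
acb: 1b undefined. 1b->0: no, bcab/acba meet in 1. 1b->1: ok.
ccb: 3b undefined. 3b->0: ok.
ccc: 3c undefined. 3c->0: ok.
aaca: 3a undefined. 3a->0: ok.
All examples now run through 4 states with every (state, symbol) defined. Accept strings end in {0,1}, Reject strings end in {2,3}; accept={0,1}.

states=4 start=0 accept={0,1} delta: 0a->1 0b->0 0c->2 1a->2 1b->1 1c->1 2a->2 2b->1 2c->3 3a->0 3b->0 3c->0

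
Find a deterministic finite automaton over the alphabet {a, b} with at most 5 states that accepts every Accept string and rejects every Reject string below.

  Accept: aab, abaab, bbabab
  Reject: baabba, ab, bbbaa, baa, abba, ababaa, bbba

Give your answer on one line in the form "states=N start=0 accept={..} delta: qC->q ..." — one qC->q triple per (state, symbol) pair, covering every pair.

states=3 start=0 accept={0} delta: 0a->1 0b->0 1a->2 1b->1 2a->0 2b->0

Grow the machine one transition at a time. Run the examples from 0; the earliest place one falls off (shortest prefix, ties alphabetical) gets sent to the lowest-numbered state that keeps every Accept/Reject pair distinguishable — a pair clashes when both reach the same state with identical unread suffix — and to a fresh state only if none does.
a: 0a undefined. 0a->0: no, aab/ab meet in 0 with "b" left. Open state 1: 0a->1.
b: 0b undefined. 0b->0: ok.
aa: 1a undefined. 1a->0: no, aab/bbbaa meet in 0. 1a->1: no, aab/ab meet in 1 with "b" left. Open state 2: 1a->2.
ab: 1b undefined. 1b->0: no, bbabab/ab meet in 0. 1b->1: ok.
aab: 2b undefined. 2b->0: ok.
abaa: 2a undefined. 2a->0: ok.
All examples now run through 3 states with every (state, symbol) defined. Accept strings end in {0}, Reject strings end in {1,2}; accept={0}.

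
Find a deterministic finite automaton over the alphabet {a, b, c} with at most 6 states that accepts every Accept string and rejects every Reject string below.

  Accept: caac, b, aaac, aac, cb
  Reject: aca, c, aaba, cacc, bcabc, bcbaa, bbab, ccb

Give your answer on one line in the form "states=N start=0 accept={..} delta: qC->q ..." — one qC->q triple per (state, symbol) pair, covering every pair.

states=3 start=0 accept={0} delta: 0a->1 0b->0 0c->2 1a->1 1b->1 1c->0 2a->0 2b->0 2c->1

Fold the examples into a partial DFA from state 0: repeatedly fix the first undefined (state, symbol) met by the shortest-then-alphabetical prefix, trying targets in increasing order and rejecting any under which an Accept and a Reject string meet in one state with the same remainder; add a state when all current targets are rejected. Accepting states are where Accept strings end.
a: 0a undefined. 0a->0: no, aaac/c meet in 0 with "c" left. Open state 1: 0a->1.
b: 0b undefined. 0b->0: ok.
c: 0c undefined. 0c->0: no, b/c meet in 0. 0c->1: no, cb/bbab meet in 1 with "b" left. Open state 2: 0c->2.
aa: 1a undefined. 1a->0: no, aac/c meet in 2. 1a->1: ok.
ac: 1c undefined. 1c->0: ok.
ca: 2a undefined. 2a->0: ok.
cb: 2b undefined. 2b->0: ok.
cc: 2c undefined. 2c->0: no, caac/cacc meet in 0. 2c->1: ok.
aab: 1b undefined. 1b->0: no, caac/bbab meet in 0. 1b->1: ok.
All examples now run through 3 states with every (state, symbol) defined. Accept strings end in {0}, Reject strings end in {1,2}; accept={0}.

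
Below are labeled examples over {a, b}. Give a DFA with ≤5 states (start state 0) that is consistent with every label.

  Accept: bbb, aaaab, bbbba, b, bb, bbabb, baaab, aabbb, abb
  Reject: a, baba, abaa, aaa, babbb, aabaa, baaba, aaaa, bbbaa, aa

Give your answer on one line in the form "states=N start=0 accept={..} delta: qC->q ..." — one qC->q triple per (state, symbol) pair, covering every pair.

State merging on the prefix tree: take the shortest (then alphabetical) example prefix whose next move is undefined and point that move at state 0, else 1, else 2, ...; a target is out if some Accept/Reject pair would then sit in one state with the same input left (inseparable). If every existing state is out, open a new one.
a: 0a undefined. 0a->0: ok.
b: 0b undefined. 0b->0: no, bbb/a meet in 0. Open state 1: 0b->1.
ba: 1a undefined. 1a->0: no, bbb/babbb meet in 1 with "bb" left. 1a->1: no, aaaab/abaa meet in 1. Open state 2: 1a->2.
bb: 1b undefined. 1b->0: no, bbbba/a meet in 0. 1b->1: ok.
baa: 2a undefined. 2a->0: no, bbbba/baaba meet in 2. 2a->1: no, bbb/abaa meet in 1. 2a->2: no, bbbba/abaa meet in 2. Open state 3: 2a->3.
bab: 2b undefined. 2b->0: no, bbb/babbb meet in 1. 2b->1: no, bbb/babbb meet in 1. 2b->2: no, bbbba/babbb meet in 2. 2b->3: ok.
baaa: 3a undefined. 3a->0: ok.
baab: 3b undefined. 3b->0: no, bbb/babbb meet in 1. 3b->1: no, bbb/babbb meet in 1. 3b->2: ok.
All examples now run through 4 states with every (state, symbol) defined. Accept strings end in {1,2}, Reject strings end in {0,3}; accept={1,2}.

states=4 start=0 accept={1,2} delta: 0a->0 0b->1 1a->2 1b->1 2a->3 2b->3 3a->0 3b->2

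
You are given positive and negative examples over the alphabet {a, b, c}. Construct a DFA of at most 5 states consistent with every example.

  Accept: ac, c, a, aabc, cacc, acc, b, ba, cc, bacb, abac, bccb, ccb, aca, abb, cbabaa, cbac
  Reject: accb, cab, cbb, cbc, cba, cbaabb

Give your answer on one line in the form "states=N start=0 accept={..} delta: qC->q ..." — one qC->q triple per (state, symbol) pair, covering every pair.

Fold the examples into a partial DFA from state 0: repeatedly fix the first undefined (state, symbol) met by the shortest-then-alphabetical prefix, trying targets in increasing order and rejecting any under which an Accept and a Reject string meet in one state with the same remainder; add a state when all current targets are rejected. Accepting states are where Accept strings end.
a: 0a undefined. 0a->0: no, ccb/accb meet in 0 with "ccb" left. Open state 1: 0a->1.
b: 0b undefined. 0b->0: ok.
c: 0c undefined. 0c->0: no, c/cbb meet in 0. 0c->1: no, abb/cbb meet in 1 with "bb" left. Open state 2: 0c->2.
aa: 1a undefined. 1a->0: ok.
ab: 1b undefined. 1b->0: ok.
ac: 1c undefined. 1c->0: ok.
ca: 2a undefined. 2a->0: no, ac/cab meet in 0. 2a->1: no, ac/cab meet in 0. 2a->2: ok.
cb: 2b undefined. 2b->0: no, ac/accb meet in 0. 2b->1: no, ac/cbb meet in 0. 2b->2: no, c/accb meet in 2. Open state 3: 2b->3.
cc: 2c undefined. 2c->0: ok.
cba: 3a undefined. 3a->0: no, ac/cba meet in 0. 3a->1: no, ac/cbaabb meet in 0. 3a->2: no, c/cba meet in 2. 3a->3: no, cbac/cbc meet in 3 with "c" left. Open state 4: 3a->4.
cbb: 3b undefined. 3b->0: no, ac/cbb meet in 0. 3b->1: no, a/cbb meet in 1. 3b->2: no, c/cbb meet in 2. 3b->3: ok.
cbc: 3c undefined. 3c->0: no, ac/cbc meet in 0. 3c->1: no, a/cbc meet in 1. 3c->2: no, c/cbc meet in 2. 3c->3: ok.
cbaa: 4a undefined. 4a->0: no, ac/cbaabb meet in 0. 4a->1: no, ac/cbaabb meet in 0. 4a->2: ok.
cbab: 4b undefined. 4b->0: ok.
cbac: 4c undefined. 4c->0: ok.
All examples now run through 5 states with every (state, symbol) defined. Accept strings end in {0,1,2}, Reject strings end in {3,4}; accept={0,1,2}.

states=5 start=0 accept={0,1,2} delta: 0a->1 0b->0 0c->2 1a->0 1b->0 1c->0 2a->2 2b->3 2c->0 3a->4 3b->3 3c->3 4a->2 4b->0 4c->0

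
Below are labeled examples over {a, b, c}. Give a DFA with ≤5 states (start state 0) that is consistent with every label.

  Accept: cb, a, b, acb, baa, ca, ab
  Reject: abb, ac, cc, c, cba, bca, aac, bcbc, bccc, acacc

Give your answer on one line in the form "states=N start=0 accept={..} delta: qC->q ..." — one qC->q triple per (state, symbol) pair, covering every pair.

states=4 start=0 accept={0,1,3} delta: 0a->0 0b->1 0c->2 1a->0 1b->2 1c->3 2a->0 2b->3 2c->2 3a->2 3b->0 3c->0

Fold the examples into a partial DFA from state 0: repeatedly fix the first undefined (state, symbol) met by the shortest-then-alphabetical prefix, trying targets in increasing order and rejecting any under which an Accept and a Reject string meet in one state with the same remainder; add a state when all current targets are rejected. Accepting states are where Accept strings end.
a: 0a undefined. 0a->0: ok.
b: 0b undefined. 0b->0: no, a/abb meet in 0. Open state 1: 0b->1.
c: 0c undefined. 0c->0: no, a/ac meet in 0. 0c->1: no, cb/abb meet in 1 with "b" left. Open state 2: 0c->2.
ba: 1a undefined. 1a->0: ok.
bc: 1c undefined. 1c->0: no, a/bca meet in 0. 1c->1: no, a/bca meet in 0. 1c->2: no, ca/bca meet in 2 with "a" left. Open state 3: 1c->3.
ca: 2a undefined. 2a->0: ok.
cb: 2b undefined. 2b->0: no, cb/cba meet in 0. 2b->1: no, a/cba meet in 0. 2b->2: no, cb/ac meet in 2. 2b->3: ok.
cc: 2c undefined. 2c->0: no, a/cc meet in 0. 2c->1: no, b/cc meet in 1. 2c->2: ok.
abb: 1b undefined. 1b->0: no, a/abb meet in 0. 1b->1: no, b/abb meet in 1. 1b->2: ok.
bca: 3a undefined. 3a->0: no, a/cba meet in 0. 3a->1: no, b/cba meet in 1. 3a->2: ok.
bcb: 3b undefined. 3b->0: ok.
bcc: 3c undefined. 3c->0: ok.
All examples now run through 4 states with every (state, symbol) defined. Accept strings end in {0,1,3}, Reject strings end in {2}; accept={0,1,3}.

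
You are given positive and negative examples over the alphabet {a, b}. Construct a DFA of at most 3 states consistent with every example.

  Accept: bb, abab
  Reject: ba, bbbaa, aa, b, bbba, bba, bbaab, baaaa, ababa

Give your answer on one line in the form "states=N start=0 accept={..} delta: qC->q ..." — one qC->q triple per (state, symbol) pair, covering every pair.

State merging on the prefix tree: take the shortest (then alphabetical) example prefix whose next move is undefined and point that move at state 0, else 1, else 2, ...; a target is out if some Accept/Reject pair would then sit in one state with the same input left (inseparable). If every existing state is out, open a new one.
a: 0a undefined. 0a->0: ok.
b: 0b undefined. 0b->0: no, bb/ba meet in 0. Open state 1: 0b->1.
ba: 1a undefined. 1a->0: no, abab/b meet in 1. 1a->1: ok.
bb: 1b undefined. 1b->0: no, bb/aa meet in 0. 1b->1: no, bb/ba meet in 1. Open state 2: 1b->2.
bba: 2a undefined. 2a->0: ok.
bbb: 2b undefined. 2b->0: ok.
All examples now run through 3 states with every (state, symbol) defined. Accept strings end in {2}, Reject strings end in {0,1}; accept={2}.

states=3 start=0 accept={2} delta: 0a->0 0b->1 1a->1 1b->2 2a->0 2b->0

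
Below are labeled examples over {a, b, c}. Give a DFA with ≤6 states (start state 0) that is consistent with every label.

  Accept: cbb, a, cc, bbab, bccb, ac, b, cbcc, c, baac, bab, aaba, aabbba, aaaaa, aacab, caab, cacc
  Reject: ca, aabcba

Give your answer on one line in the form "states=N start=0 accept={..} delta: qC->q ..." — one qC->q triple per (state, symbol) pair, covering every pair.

Fold the examples into a partial DFA from state 0: repeatedly fix the first undefined (state, symbol) met by the shortest-then-alphabetical prefix, trying targets in increasing order and rejecting any under which an Accept and a Reject string meet in one state with the same remainder; add a state when all current targets are rejected. Accepting states are where Accept strings end.
a: 0a undefined. 0a->0: ok.
b: 0b undefined. 0b->0: ok.
c: 0c undefined. 0c->0: no, cbb/ca meet in 0. Open state 1: 0c->1.
ca: 1a undefined. 1a->0: no, a/ca meet in 0. 1a->1: no, ac/ca meet in 1. Open state 2: 1a->2.
cb: 1b undefined. 1b->0: no, cbb/aabcba meet in 0. 1b->1: ok.
cc: 1c undefined. 1c->0: ok.
caa: 2a undefined. 2a->0: ok.
cac: 2c undefined. 2c->0: ok.
aacab: 2b undefined. 2b->0: ok.
All examples now run through 3 states with every (state, symbol) defined. Accept strings end in {0,1}, Reject strings end in {2}; accept={0,1}.

states=3 start=0 accept={0,1} delta: 0a->0 0b->0 0c->1 1a->2 1b->1 1c->0 2a->0 2b->0 2c->0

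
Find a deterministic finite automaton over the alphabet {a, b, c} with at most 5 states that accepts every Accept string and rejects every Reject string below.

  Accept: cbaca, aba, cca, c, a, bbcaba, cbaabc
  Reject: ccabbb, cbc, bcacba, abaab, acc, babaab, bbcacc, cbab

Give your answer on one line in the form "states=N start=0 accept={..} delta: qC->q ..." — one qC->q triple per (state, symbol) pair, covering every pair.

states=5 start=0 accept={0,1,3} delta: 0a->0 0b->1 0c->1 1a->1 1b->2 1c->2 2a->3 2b->4 2c->2 3a->2 3b->2 3c->2 4a->2 4b->2 4c->0

Grow the machine one transition at a time. Run the examples from 0; the earliest place one falls off (shortest prefix, ties alphabetical) gets sent to the lowest-numbered state that keeps every Accept/Reject pair distinguishable — a pair clashes when both reach the same state with identical unread suffix — and to a fresh state only if none does.
a: 0a undefined. 0a->0: ok.
b: 0b undefined. 0b->0: no, aba/abaab meet in 0. Open state 1: 0b->1.
c: 0c undefined. 0c->0: no, cca/acc meet in 0. 0c->1: ok.
ba: 1a undefined. 1a->0: no, c/abaab meet in 1. 1a->1: ok.
bb: 1b undefined. 1b->0: no, cbaca/cbc meet in 1. 1b->1: no, aba/abaab meet in 1. Open state 2: 1b->2.
bc: 1c undefined. 1c->0: no, cca/acc meet in 0. 1c->1: no, aba/acc meet in 1. 1c->2: ok.
bbc: 2c undefined. 2c->0: no, a/cbc meet in 0. 2c->1: no, aba/cbc meet in 1. 2c->2: ok.
bca: 2a undefined. 2a->0: no, cbaca/babaab meet in 1. 2a->1: no, cbaabc/cbc meet in 2. 2a->2: no, cbaca/cbc meet in 2. Open state 3: 2a->3.
bcac: 3c undefined. 3c->0: no, aba/bcacba meet in 1. 3c->1: no, cca/bcacba meet in 3. 3c->2: ok.
cbaa: 3a undefined. 3a->0: no, aba/babaab meet in 1. 3a->1: no, cbaabc/cbc meet in 2. 3a->2: ok.
cbab: 3b undefined. 3b->0: no, a/cbab meet in 0. 3b->1: no, aba/cbab meet in 1. 3b->2: ok.
bcacb: 2b undefined. 2b->0: no, aba/ccabbb meet in 1. 2b->1: no, aba/bcacba meet in 1. 2b->2: no, cbaca/bcacba meet in 3. 2b->3: no, cbaca/babaab meet in 3. Open state 4: 2b->4.
bcacba: 4a undefined. 4a->0: no, a/bcacba meet in 0. 4a->1: no, aba/bcacba meet in 1. 4a->2: ok.
cbaabc: 4c undefined. 4c->0: ok.
ccabbb: 4b undefined. 4b->0: no, a/ccabbb meet in 0. 4b->1: no, aba/ccabbb meet in 1. 4b->2: ok.
All examples now run through 5 states with every (state, symbol) defined. Accept strings end in {0,1,3}, Reject strings end in {2,4}; accept={0,1,3}.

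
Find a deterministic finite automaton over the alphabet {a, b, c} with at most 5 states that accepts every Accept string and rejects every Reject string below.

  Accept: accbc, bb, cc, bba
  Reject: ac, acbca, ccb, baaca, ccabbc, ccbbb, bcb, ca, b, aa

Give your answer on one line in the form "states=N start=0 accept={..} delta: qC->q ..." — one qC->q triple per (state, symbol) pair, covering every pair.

State merging on the prefix tree: take the shortest (then alphabetical) example prefix whose next move is undefined and point that move at state 0, else 1, else 2, ...; a target is out if some Accept/Reject pair would then sit in one state with the same input left (inseparable). If every existing state is out, open a new one.
a: 0a undefined. 0a->0: ok.
b: 0b undefined. 0b->0: no, bb/b meet in 0. Open state 1: 0b->1.
c: 0c undefined. 0c->0: no, cc/ac meet in 0. 0c->1: ok.
ba: 1a undefined. 1a->0: ok.
bb: 1b undefined. 1b->0: no, bb/acbca meet in 0. 1b->1: no, bb/ac meet in 1. Open state 2: 1b->2.
bc: 1c undefined. 1c->0: no, accbc/baaca meet in 0. 1c->1: no, accbc/ccabbc meet in 2 with "c" left. 1c->2: ok.
bba: 2a undefined. 2a->0: no, bba/baaca meet in 0. 2a->1: no, accbc/ccabbc meet in 2 with "bc" left. 2a->2: ok.
bcb: 2b undefined. 2b->0: no, accbc/ac meet in 1. 2b->1: ok.
acbc: 2c undefined. 2c->0: ok.
All examples now run through 3 states with every (state, symbol) defined. Accept strings end in {2}, Reject strings end in {0,1}; accept={2}.

states=3 start=0 accept={2} delta: 0a->0 0b->1 0c->1 1a->0 1b->2 1c->2 2a->2 2b->1 2c->0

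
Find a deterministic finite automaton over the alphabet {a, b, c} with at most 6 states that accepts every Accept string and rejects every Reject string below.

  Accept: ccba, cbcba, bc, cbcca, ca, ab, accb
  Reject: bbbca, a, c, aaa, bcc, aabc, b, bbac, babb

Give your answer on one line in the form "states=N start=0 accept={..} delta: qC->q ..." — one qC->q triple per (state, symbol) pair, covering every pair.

states=4 start=0 accept={0,2} delta: 0a->1 0b->1 0c->1 1a->2 1b->2 1c->0 2a->3 2b->3 2c->0 3a->1 3b->1 3c->3

Fold the examples into a partial DFA from state 0: repeatedly fix the first undefined (state, symbol) met by the shortest-then-alphabetical prefix, trying targets in increasing order and rejecting any under which an Accept and a Reject string meet in one state with the same remainder; add a state when all current targets are rejected. Accepting states are where Accept strings end.
a: 0a undefined. 0a->0: no, bc/aabc meet in 0 with "bc" left. Open state 1: 0a->1.
b: 0b undefined. 0b->0: no, bc/c meet in 0 with "c" left. 0b->1: ok.
c: 0c undefined. 0c->0: no, ca/a meet in 1. 0c->1: ok.
aa: 1a undefined. 1a->0: no, bc/aabc meet in 1 with "c" left. 1a->1: no, ca/a meet in 1. Open state 2: 1a->2.
ab: 1b undefined. 1b->0: no, cbcba/a meet in 1. 1b->1: no, ab/a meet in 1. 1b->2: ok.
ac: 1c undefined. 1c->0: ok.
aaa: 2a undefined. 2a->0: no, bc/aaa meet in 0. 2a->1: no, bc/bbac meet in 0. 2a->2: no, ccba/aaa meet in 2. Open state 3: 2a->3.
aab: 2b undefined. 2b->0: no, ccba/bbbca meet in 2. 2b->1: no, ccba/babb meet in 2. 2b->2: no, ccba/babb meet in 2. 2b->3: ok.
cbc: 2c undefined. 2c->0: ok.
aabc: 3c undefined. 3c->0: no, bc/aabc meet in 0. 3c->1: no, ccba/bbbca meet in 2. 3c->2: no, ccba/aabc meet in 2. 3c->3: ok.
babb: 3b undefined. 3b->0: no, bc/babb meet in 0. 3b->1: ok.
bbbca: 3a undefined. 3a->0: no, bc/bbbca meet in 0. 3a->1: ok.
All examples now run through 4 states with every (state, symbol) defined. Accept strings end in {0,2}, Reject strings end in {1,3}; accept={0,2}.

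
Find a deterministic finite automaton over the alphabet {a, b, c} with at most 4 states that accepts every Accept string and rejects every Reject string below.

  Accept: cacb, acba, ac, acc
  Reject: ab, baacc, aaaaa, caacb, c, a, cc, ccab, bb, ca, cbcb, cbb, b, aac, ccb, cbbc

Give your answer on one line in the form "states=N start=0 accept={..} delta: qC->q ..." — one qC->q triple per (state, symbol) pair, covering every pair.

State merging on the prefix tree: take the shortest (then alphabetical) example prefix whose next move is undefined and point that move at state 0, else 1, else 2, ...; a target is out if some Accept/Reject pair would then sit in one state with the same input left (inseparable). If every existing state is out, open a new one.
a: 0a undefined. 0a->0: no, ac/c meet in 0 with "c" left. Open state 1: 0a->1.
b: 0b undefined. 0b->0: ok.
c: 0c undefined. 0c->0: ok.
aa: 1a undefined. 1a->0: ok.
ab: 1b undefined. 1b->0: ok.
ac: 1c undefined. 1c->0: no, cacb/ab meet in 0. 1c->1: no, cacb/ab meet in 0. Open state 2: 1c->2.
acb: 2b undefined. 2b->0: no, cacb/ab meet in 0. 2b->1: no, cacb/aaaaa meet in 1. 2b->2: ok.
acc: 2c undefined. 2c->0: no, acc/ab meet in 0. 2c->1: no, acc/aaaaa meet in 1. 2c->2: ok.
acba: 2a undefined. 2a->0: no, acba/ab meet in 0. 2a->1: no, acba/aaaaa meet in 1. 2a->2: ok.
All examples now run through 3 states with every (state, symbol) defined. Accept strings end in {2}, Reject strings end in {0,1}; accept={2}.

states=3 start=0 accept={2} delta: 0a->1 0b->0 0c->0 1a->0 1b->0 1c->2 2a->2 2b->2 2c->2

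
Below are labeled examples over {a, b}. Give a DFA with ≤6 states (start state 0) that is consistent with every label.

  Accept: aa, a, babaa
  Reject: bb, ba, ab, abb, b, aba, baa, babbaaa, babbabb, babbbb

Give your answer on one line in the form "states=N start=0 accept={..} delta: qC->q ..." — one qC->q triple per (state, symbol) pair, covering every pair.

states=3 start=0 accept={0} delta: 0a->0 0b->1 1a->1 1b->2 2a->0 2b->1

Fold the examples into a partial DFA from state 0: repeatedly fix the first undefined (state, symbol) met by the shortest-then-alphabetical prefix, trying targets in increasing order and rejecting any under which an Accept and a Reject string meet in one state with the same remainder; add a state when all current targets are rejected. Accepting states are where Accept strings end.
a: 0a undefined. 0a->0: ok.
b: 0b undefined. 0b->0: no, aa/bb meet in 0. Open state 1: 0b->1.
ba: 1a undefined. 1a->0: no, aa/ba meet in 0. 1a->1: ok.
bb: 1b undefined. 1b->0: no, aa/bb meet in 0. 1b->1: no, babaa/bb meet in 1. Open state 2: 1b->2.
baba: 2a undefined. 2a->0: ok.
babb: 2b undefined. 2b->0: no, aa/babbaaa meet in 0. 2b->1: ok.
All examples now run through 3 states with every (state, symbol) defined. Accept strings end in {0}, Reject strings end in {1,2}; accept={0}.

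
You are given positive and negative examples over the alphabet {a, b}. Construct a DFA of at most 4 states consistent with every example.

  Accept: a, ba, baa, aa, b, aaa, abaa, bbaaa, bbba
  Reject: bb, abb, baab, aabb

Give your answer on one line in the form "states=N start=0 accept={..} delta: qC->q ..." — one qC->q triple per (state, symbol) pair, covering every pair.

State merging on the prefix tree: take the shortest (then alphabetical) example prefix whose next move is undefined and point that move at state 0, else 1, else 2, ...; a target is out if some Accept/Reject pair would then sit in one state with the same input left (inseparable). If every existing state is out, open a new one.
a: 0a undefined. 0a->0: ok.
b: 0b undefined. 0b->0: no, a/bb meet in 0. Open state 1: 0b->1.
ba: 1a undefined. 1a->0: no, b/baab meet in 1. 1a->1: ok.
bb: 1b undefined. 1b->0: no, a/bb meet in 0. 1b->1: no, ba/bb meet in 1. Open state 2: 1b->2.
bba: 2a undefined. 2a->0: ok.
bbb: 2b undefined. 2b->0: ok.
All examples now run through 3 states with every (state, symbol) defined. Accept strings end in {0,1}, Reject strings end in {2}; accept={0,1}.

states=3 start=0 accept={0,1} delta: 0a->0 0b->1 1a->1 1b->2 2a->0 2b->0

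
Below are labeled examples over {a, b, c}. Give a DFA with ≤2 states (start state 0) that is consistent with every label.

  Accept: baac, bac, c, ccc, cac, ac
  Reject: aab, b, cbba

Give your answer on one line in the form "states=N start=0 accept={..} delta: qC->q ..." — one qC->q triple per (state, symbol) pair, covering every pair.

Grow the machine one transition at a time. Run the examples from 0; the earliest place one falls off (shortest prefix, ties alphabetical) gets sent to the lowest-numbered state that keeps every Accept/Reject pair distinguishable — a pair clashes when both reach the same state with identical unread suffix — and to a fresh state only if none does.
a: 0a undefined. 0a->0: ok.
b: 0b undefined. 0b->0: ok.
c: 0c undefined. 0c->0: no, baac/aab meet in 0. Open state 1: 0c->1.
ca: 1a undefined. 1a->0: ok.
cb: 1b undefined. 1b->0: ok.
cc: 1c undefined. 1c->0: ok.
All examples now run through 2 states with every (state, symbol) defined. Accept strings end in {1}, Reject strings end in {0}; accept={1}.

states=2 start=0 accept={1} delta: 0a->0 0b->0 0c->1 1a->0 1b->0 1c->0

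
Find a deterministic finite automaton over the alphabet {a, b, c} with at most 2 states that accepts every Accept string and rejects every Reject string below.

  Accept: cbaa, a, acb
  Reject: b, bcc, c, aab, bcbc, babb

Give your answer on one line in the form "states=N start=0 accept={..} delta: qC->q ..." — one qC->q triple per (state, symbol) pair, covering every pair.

states=2 start=0 accept={0} delta: 0a->0 0b->1 0c->1 1a->1 1b->0 1c->1

Fold the examples into a partial DFA from state 0: repeatedly fix the first undefined (state, symbol) met by the shortest-then-alphabetical prefix, trying targets in increasing order and rejecting any under which an Accept and a Reject string meet in one state with the same remainder; add a state when all current targets are rejected. Accepting states are where Accept strings end.
a: 0a undefined. 0a->0: ok.
b: 0b undefined. 0b->0: no, a/b meet in 0. Open state 1: 0b->1.
c: 0c undefined. 0c->0: no, a/c meet in 0. 0c->1: ok.
ba: 1a undefined. 1a->0: no, acb/babb meet in 1 with "b" left. 1a->1: ok.
bc: 1c undefined. 1c->0: no, a/bcbc meet in 0. 1c->1: ok.
cb: 1b undefined. 1b->0: ok.
All examples now run through 2 states with every (state, symbol) defined. Accept strings end in {0}, Reject strings end in {1}; accept={0}.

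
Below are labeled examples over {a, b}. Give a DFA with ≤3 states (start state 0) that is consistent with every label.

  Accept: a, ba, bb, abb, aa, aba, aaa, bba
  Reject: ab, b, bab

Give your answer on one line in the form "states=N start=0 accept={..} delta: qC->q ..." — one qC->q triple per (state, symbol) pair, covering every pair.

states=2 start=0 accept={0} delta: 0a->0 0b->1 1a->0 1b->0

State merging on the prefix tree: take the shortest (then alphabetical) example prefix whose next move is undefined and point that move at state 0, else 1, else 2, ...; a target is out if some Accept/Reject pair would then sit in one state with the same input left (inseparable). If every existing state is out, open a new one.
a: 0a undefined. 0a->0: ok.
b: 0b undefined. 0b->0: no, a/ab meet in 0. Open state 1: 0b->1.
ba: 1a undefined. 1a->0: ok.
bb: 1b undefined. 1b->0: ok.
All examples now run through 2 states with every (state, symbol) defined. Accept strings end in {0}, Reject strings end in {1}; accept={0}.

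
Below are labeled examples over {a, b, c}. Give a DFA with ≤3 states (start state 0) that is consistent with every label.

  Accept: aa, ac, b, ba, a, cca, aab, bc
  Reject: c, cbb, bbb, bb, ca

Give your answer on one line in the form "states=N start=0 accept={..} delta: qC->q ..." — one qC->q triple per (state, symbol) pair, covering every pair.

states=3 start=0 accept={0,1} delta: 0a->1 0b->1 0c->2 1a->0 1b->2 1c->0 2a->2 2b->2 2c->0

Grow the machine one transition at a time. Run the examples from 0; the earliest place one falls off (shortest prefix, ties alphabetical) gets sent to the lowest-numbered state that keeps every Accept/Reject pair distinguishable — a pair clashes when both reach the same state with identical unread suffix — and to a fresh state only if none does.
a: 0a undefined. 0a->0: no, ac/c meet in 0 with "c" left. Open state 1: 0a->1.
b: 0b undefined. 0b->0: no, b/bbb meet in 0. 0b->1: ok.
c: 0c undefined. 0c->0: no, b/ca meet in 1. 0c->1: no, aa/ca meet in 1 with "a" left. Open state 2: 0c->2.
aa: 1a undefined. 1a->0: ok.
ac: 1c undefined. 1c->0: ok.
bb: 1b undefined. 1b->0: no, aa/bb meet in 0. 1b->1: no, b/bbb meet in 1. 1b->2: ok.
ca: 2a undefined. 2a->0: no, aa/ca meet in 0. 2a->1: no, b/ca meet in 1. 2a->2: ok.
cb: 2b undefined. 2b->0: no, aa/bbb meet in 0. 2b->1: no, b/bbb meet in 1. 2b->2: ok.
cc: 2c undefined. 2c->0: ok.
All examples now run through 3 states with every (state, symbol) defined. Accept strings end in {0,1}, Reject strings end in {2}; accept={0,1}.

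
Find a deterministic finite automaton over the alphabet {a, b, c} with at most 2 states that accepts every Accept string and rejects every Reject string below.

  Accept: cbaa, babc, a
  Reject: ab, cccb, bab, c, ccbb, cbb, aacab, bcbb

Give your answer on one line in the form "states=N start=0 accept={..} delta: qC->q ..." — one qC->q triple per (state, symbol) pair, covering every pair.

states=2 start=0 accept={0} delta: 0a->0 0b->1 0c->1 1a->0 1b->1 1c->0

Fold the examples into a partial DFA from state 0: repeatedly fix the first undefined (state, symbol) met by the shortest-then-alphabetical prefix, trying targets in increasing order and rejecting any under which an Accept and a Reject string meet in one state with the same remainder; add a state when all current targets are rejected. Accepting states are where Accept strings end.
a: 0a undefined. 0a->0: ok.
b: 0b undefined. 0b->0: no, babc/c meet in 0 with "c" left. Open state 1: 0b->1.
c: 0c undefined. 0c->0: no, a/c meet in 0. 0c->1: ok.
ba: 1a undefined. 1a->0: ok.
bc: 1c undefined. 1c->0: ok.
cb: 1b undefined. 1b->0: no, cbaa/cccb meet in 0. 1b->1: ok.
All examples now run through 2 states with every (state, symbol) defined. Accept strings end in {0}, Reject strings end in {1}; accept={0}.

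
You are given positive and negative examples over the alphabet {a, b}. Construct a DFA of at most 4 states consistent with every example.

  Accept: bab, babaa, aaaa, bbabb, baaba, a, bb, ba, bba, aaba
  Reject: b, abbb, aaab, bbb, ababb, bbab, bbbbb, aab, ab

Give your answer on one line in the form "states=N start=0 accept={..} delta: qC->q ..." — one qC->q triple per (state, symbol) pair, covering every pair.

states=3 start=0 accept={0,2} delta: 0a->0 0b->1 1a->2 1b->0 2a->0 2b->0

Grow the machine one transition at a time. Run the examples from 0; the earliest place one falls off (shortest prefix, ties alphabetical) gets sent to the lowest-numbered state that keeps every Accept/Reject pair distinguishable — a pair clashes when both reach the same state with identical unread suffix — and to a fresh state only if none does.
a: 0a undefined. 0a->0: ok.
b: 0b undefined. 0b->0: no, bab/b meet in 0. Open state 1: 0b->1.
ba: 1a undefined. 1a->0: no, bab/b meet in 1. 1a->1: no, ba/b meet in 1. Open state 2: 1a->2.
bb: 1b undefined. 1b->0: ok.
baa: 2a undefined. 2a->0: ok.
bab: 2b undefined. 2b->0: ok.
All examples now run through 3 states with every (state, symbol) defined. Accept strings end in {0,2}, Reject strings end in {1}; accept={0,2}.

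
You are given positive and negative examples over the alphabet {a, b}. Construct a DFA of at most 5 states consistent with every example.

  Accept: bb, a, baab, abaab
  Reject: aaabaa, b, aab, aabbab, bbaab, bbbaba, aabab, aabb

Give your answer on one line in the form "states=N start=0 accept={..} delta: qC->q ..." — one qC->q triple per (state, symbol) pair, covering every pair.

Grow the machine one transition at a time. Run the examples from 0; the earliest place one falls off (shortest prefix, ties alphabetical) gets sent to the lowest-numbered state that keeps every Accept/Reject pair distinguishable — a pair clashes when both reach the same state with identical unread suffix — and to a fresh state only if none does.
a: 0a undefined. 0a->0: no, bb/aabb meet in 0 with "bb" left. Open state 1: 0a->1.
b: 0b undefined. 0b->0: no, bb/b meet in 0. 0b->1: no, a/b meet in 1. Open state 2: 0b->2.
aa: 1a undefined. 1a->0: no, bb/aabb meet in 2 with "b" left. 1a->1: ok.
ab: 1b undefined. 1b->0: no, a/aaabaa meet in 1. 1b->1: no, a/aaabaa meet in 1. 1b->2: no, bb/aabb meet in 2 with "b" left. Open state 3: 1b->3.
ba: 2a undefined. 2a->0: no, baab/aab meet in 3. 2a->1: no, baab/aab meet in 3. 2a->2: ok.
bb: 2b undefined. 2b->0: no, a/bbbaba meet in 1. 2b->1: ok.
aba: 3a undefined. 3a->0: no, bb/aaabaa meet in 1. 3a->1: no, bb/aaabaa meet in 1. 3a->2: no, bb/bbbaba meet in 1. 3a->3: no, abaab/aabab meet in 3 with "b" left. Open state 4: 3a->4.
aabb: 3b undefined. 3b->0: ok.
abaa: 4a undefined. 4a->0: no, abaab/b meet in 2. 4a->1: no, bb/aaabaa meet in 1. 4a->2: ok.
aabab: 4b undefined. 4b->0: no, bb/bbbaba meet in 1. 4b->1: no, bb/bbbaba meet in 1. 4b->2: ok.
All examples now run through 5 states with every (state, symbol) defined. Accept strings end in {1}, Reject strings end in {0,2,3}; accept={1}.

states=5 start=0 accept={1} delta: 0a->1 0b->2 1a->1 1b->3 2a->2 2b->1 3a->4 3b->0 4a->2 4b->2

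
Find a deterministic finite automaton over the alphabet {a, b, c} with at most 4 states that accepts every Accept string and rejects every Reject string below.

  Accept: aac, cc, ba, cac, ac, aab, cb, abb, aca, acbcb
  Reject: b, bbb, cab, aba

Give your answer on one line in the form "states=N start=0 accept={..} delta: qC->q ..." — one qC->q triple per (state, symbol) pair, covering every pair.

State merging on the prefix tree: take the shortest (then alphabetical) example prefix whose next move is undefined and point that move at state 0, else 1, else 2, ...; a target is out if some Accept/Reject pair would then sit in one state with the same input left (inseparable). If every existing state is out, open a new one.
a: 0a undefined. 0a->0: no, ba/aba meet in 0 with "ba" left. Open state 1: 0a->1.
b: 0b undefined. 0b->0: ok.
c: 0c undefined. 0c->0: no, cc/b meet in 0. 0c->1: no, aab/cab meet in 1 with "ab" left. Open state 2: 0c->2.
aa: 1a undefined. 1a->0: no, aab/b meet in 0. 1a->1: ok.
ab: 1b undefined. 1b->0: no, ba/aba meet in 1. 1b->1: no, ba/aba meet in 1. 1b->2: ok.
ac: 1c undefined. 1c->0: no, aac/b meet in 0. 1c->1: ok.
ca: 2a undefined. 2a->0: ok.
cb: 2b undefined. 2b->0: no, cb/b meet in 0. 2b->1: ok.
cc: 2c undefined. 2c->0: no, cc/b meet in 0. 2c->1: ok.
All examples now run through 3 states with every (state, symbol) defined. Accept strings end in {1,2}, Reject strings end in {0}; accept={1,2}.

states=3 start=0 accept={1,2} delta: 0a->1 0b->0 0c->2 1a->1 1b->2 1c->1 2a->0 2b->1 2c->1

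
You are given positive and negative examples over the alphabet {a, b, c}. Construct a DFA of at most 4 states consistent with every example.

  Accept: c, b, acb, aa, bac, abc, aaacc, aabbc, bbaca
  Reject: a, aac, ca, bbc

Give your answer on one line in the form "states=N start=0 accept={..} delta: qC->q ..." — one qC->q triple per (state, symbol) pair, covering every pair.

states=4 start=0 accept={0,2} delta: 0a->1 0b->2 0c->0 1a->2 1b->0 1c->0 2a->0 2b->3 2c->1 3a->2 3b->0 3c->1

Grow the machine one transition at a time. Run the examples from 0; the earliest place one falls off (shortest prefix, ties alphabetical) gets sent to the lowest-numbered state that keeps every Accept/Reject pair distinguishable — a pair clashes when both reach the same state with identical unread suffix — and to a fresh state only if none does.
a: 0a undefined. 0a->0: no, c/aac meet in 0 with "c" left. Open state 1: 0a->1.
b: 0b undefined. 0b->0: no, c/bbc meet in 0 with "c" left. 0b->1: no, b/a meet in 1. Open state 2: 0b->2.
c: 0c undefined. 0c->0: ok.
aa: 1a undefined. 1a->0: no, c/aac meet in 0. 1a->1: no, aa/a meet in 1. 1a->2: ok.
ab: 1b undefined. 1b->0: ok.
ac: 1c undefined. 1c->0: ok.
ba: 2a undefined. 2a->0: ok.
bb: 2b undefined. 2b->0: no, c/bbc meet in 0. 2b->1: no, c/bbc meet in 0. 2b->2: no, aabbc/aac meet in 2 with "c" left. Open state 3: 2b->3.
aac: 2c undefined. 2c->0: no, c/aac meet in 0. 2c->1: ok.
bba: 3a undefined. 3a->0: no, bbaca/a meet in 1. 3a->1: no, bbaca/a meet in 1. 3a->2: ok.
bbc: 3c undefined. 3c->0: no, c/bbc meet in 0. 3c->1: ok.
aabb: 3b undefined. 3b->0: ok.
All examples now run through 4 states with every (state, symbol) defined. Accept strings end in {0,2}, Reject strings end in {1}; accept={0,2}.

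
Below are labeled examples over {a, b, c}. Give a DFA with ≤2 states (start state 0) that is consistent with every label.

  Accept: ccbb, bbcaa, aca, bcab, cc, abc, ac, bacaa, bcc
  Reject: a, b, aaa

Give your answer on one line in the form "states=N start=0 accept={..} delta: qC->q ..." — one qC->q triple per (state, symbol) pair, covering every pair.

Fold the examples into a partial DFA from state 0: repeatedly fix the first undefined (state, symbol) met by the shortest-then-alphabetical prefix, trying targets in increasing order and rejecting any under which an Accept and a Reject string meet in one state with the same remainder; add a state when all current targets are rejected. Accepting states are where Accept strings end.
a: 0a undefined. 0a->0: ok.
b: 0b undefined. 0b->0: ok.
c: 0c undefined. 0c->0: no, ccbb/a meet in 0. Open state 1: 0c->1.
cc: 1c undefined. 1c->0: no, ccbb/a meet in 0. 1c->1: ok.
aca: 1a undefined. 1a->0: no, bbcaa/a meet in 0. 1a->1: ok.
ccb: 1b undefined. 1b->0: no, ccbb/a meet in 0. 1b->1: ok.
All examples now run through 2 states with every (state, symbol) defined. Accept strings end in {1}, Reject strings end in {0}; accept={1}.

states=2 start=0 accept={1} delta: 0a->0 0b->0 0c->1 1a->1 1b->1 1c->1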